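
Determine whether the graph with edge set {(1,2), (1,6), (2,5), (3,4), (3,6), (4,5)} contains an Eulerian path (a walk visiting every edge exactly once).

Step 1: Find the degree of each vertex:
  deg(1) = 2
  deg(2) = 2
  deg(3) = 2
  deg(4) = 2
  deg(5) = 2
  deg(6) = 2

Step 2: Count vertices with odd degree:
  All vertices have even degree (0 odd-degree vertices)

Step 3: Apply Euler's theorem:
  - Eulerian circuit exists iff graph is connected and all vertices have even degree
  - Eulerian path exists iff graph is connected and has 0 or 2 odd-degree vertices

Graph is connected with 0 odd-degree vertices.
Both Eulerian circuit and Eulerian path exist.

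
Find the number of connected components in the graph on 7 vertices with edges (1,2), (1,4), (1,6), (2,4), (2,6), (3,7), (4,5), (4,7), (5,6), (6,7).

Step 1: Build adjacency list from edges:
  1: 2, 4, 6
  2: 1, 4, 6
  3: 7
  4: 1, 2, 5, 7
  5: 4, 6
  6: 1, 2, 5, 7
  7: 3, 4, 6

Step 2: Run BFS/DFS from vertex 1:
  Visited: {1, 2, 4, 6, 5, 7, 3}
  Reached 7 of 7 vertices

Step 3: All 7 vertices reached from vertex 1, so the graph is connected.
Number of connected components: 1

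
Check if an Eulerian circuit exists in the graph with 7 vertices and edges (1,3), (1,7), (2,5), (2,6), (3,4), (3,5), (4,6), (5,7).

Step 1: Find the degree of each vertex:
  deg(1) = 2
  deg(2) = 2
  deg(3) = 3
  deg(4) = 2
  deg(5) = 3
  deg(6) = 2
  deg(7) = 2

Step 2: Count vertices with odd degree:
  Odd-degree vertices: 3, 5 (2 total)

Step 3: Apply Euler's theorem:
  - Eulerian circuit exists iff graph is connected and all vertices have even degree
  - Eulerian path exists iff graph is connected and has 0 or 2 odd-degree vertices

Graph is connected with exactly 2 odd-degree vertices (3, 5).
Eulerian path exists (starting and ending at the odd-degree vertices), but no Eulerian circuit.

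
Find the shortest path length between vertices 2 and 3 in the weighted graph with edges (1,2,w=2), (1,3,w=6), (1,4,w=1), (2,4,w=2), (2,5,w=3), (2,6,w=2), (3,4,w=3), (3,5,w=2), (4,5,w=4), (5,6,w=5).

Step 1: Build adjacency list with weights:
  1: 2(w=2), 3(w=6), 4(w=1)
  2: 1(w=2), 4(w=2), 5(w=3), 6(w=2)
  3: 1(w=6), 4(w=3), 5(w=2)
  4: 1(w=1), 2(w=2), 3(w=3), 5(w=4)
  5: 2(w=3), 3(w=2), 4(w=4), 6(w=5)
  6: 2(w=2), 5(w=5)

Step 2: Apply Dijkstra's algorithm from vertex 2:
  Visit vertex 2 (distance=0)
    Update dist[1] = 2
    Update dist[4] = 2
    Update dist[5] = 3
    Update dist[6] = 2
  Visit vertex 1 (distance=2)
    Update dist[3] = 8
  Visit vertex 4 (distance=2)
    Update dist[3] = 5
  Visit vertex 6 (distance=2)
  Visit vertex 5 (distance=3)
  Visit vertex 3 (distance=5)

Step 3: Shortest path: 2 -> 5 -> 3
Total weight: 3 + 2 = 5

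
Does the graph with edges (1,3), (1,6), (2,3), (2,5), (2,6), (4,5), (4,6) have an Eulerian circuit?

Step 1: Find the degree of each vertex:
  deg(1) = 2
  deg(2) = 3
  deg(3) = 2
  deg(4) = 2
  deg(5) = 2
  deg(6) = 3

Step 2: Count vertices with odd degree:
  Odd-degree vertices: 2, 6 (2 total)

Step 3: Apply Euler's theorem:
  - Eulerian circuit exists iff graph is connected and all vertices have even degree
  - Eulerian path exists iff graph is connected and has 0 or 2 odd-degree vertices

Graph is connected with exactly 2 odd-degree vertices (2, 6).
Eulerian path exists (starting and ending at the odd-degree vertices), but no Eulerian circuit.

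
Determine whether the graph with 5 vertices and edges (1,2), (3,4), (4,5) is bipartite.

Step 1: Attempt 2-coloring using BFS:
  Start at vertex 1, assign color 0
  Color vertex 2 with color 1 (neighbor of 1)
  Start new component at vertex 3, assign color 0
  Color vertex 4 with color 1 (neighbor of 3)
  Color vertex 5 with color 0 (neighbor of 4)

Step 2: 2-coloring succeeded. No conflicts found.
  Set A (color 0): {1, 3, 5}
  Set B (color 1): {2, 4}

The graph is bipartite with partition {1, 3, 5}, {2, 4}.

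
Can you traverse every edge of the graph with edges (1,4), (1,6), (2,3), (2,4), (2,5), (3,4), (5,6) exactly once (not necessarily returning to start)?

Step 1: Find the degree of each vertex:
  deg(1) = 2
  deg(2) = 3
  deg(3) = 2
  deg(4) = 3
  deg(5) = 2
  deg(6) = 2

Step 2: Count vertices with odd degree:
  Odd-degree vertices: 2, 4 (2 total)

Step 3: Apply Euler's theorem:
  - Eulerian circuit exists iff graph is connected and all vertices have even degree
  - Eulerian path exists iff graph is connected and has 0 or 2 odd-degree vertices

Graph is connected with exactly 2 odd-degree vertices (2, 4).
Eulerian path exists (starting and ending at the odd-degree vertices), but no Eulerian circuit.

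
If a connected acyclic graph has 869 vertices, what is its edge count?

A tree on n vertices always has exactly n - 1 edges.
For n = 869: edges = 869 - 1 = 868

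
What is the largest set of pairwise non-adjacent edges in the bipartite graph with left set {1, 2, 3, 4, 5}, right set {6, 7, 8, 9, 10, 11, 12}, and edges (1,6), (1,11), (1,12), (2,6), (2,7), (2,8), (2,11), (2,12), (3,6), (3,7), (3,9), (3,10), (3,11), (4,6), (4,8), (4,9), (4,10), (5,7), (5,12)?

Step 1: List the neighbors of each left vertex:
  1: 6, 11, 12
  2: 6, 7, 8, 11, 12
  3: 6, 7, 9, 10, 11
  4: 6, 8, 9, 10
  5: 7, 12

Step 2: Greedily match left vertices, then look for augmenting paths:
  Match 1 -- 6
  Match 2 -- 7
  Match 3 -- 9
  Match 4 -- 8
  Match 5 -- 12
  No augmenting path remains.

Step 3: Verify this is maximum:
  Matching size 5 = min(|L|, |R|) = min(5, 7), which is an upper bound, so this matching is maximum.

Maximum matching: {(1,6), (2,7), (3,9), (4,8), (5,12)}
Size: 5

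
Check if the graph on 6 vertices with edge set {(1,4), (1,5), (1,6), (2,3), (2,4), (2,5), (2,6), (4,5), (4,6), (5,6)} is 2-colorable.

Step 1: Attempt 2-coloring using BFS:
  Start at vertex 1, assign color 0
  Color vertex 4 with color 1 (neighbor of 1)
  Color vertex 5 with color 1 (neighbor of 1)
  Color vertex 6 with color 1 (neighbor of 1)
  Color vertex 2 with color 0 (neighbor of 4)

Step 2: Conflict found! Vertices 4 and 5 are adjacent but have the same color.
This means the graph contains an odd cycle.

The graph is NOT bipartite.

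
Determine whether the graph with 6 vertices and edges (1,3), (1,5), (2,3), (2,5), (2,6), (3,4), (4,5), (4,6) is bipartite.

Step 1: Attempt 2-coloring using BFS:
  Start at vertex 1, assign color 0
  Color vertex 3 with color 1 (neighbor of 1)
  Color vertex 5 with color 1 (neighbor of 1)
  Color vertex 2 with color 0 (neighbor of 3)
  Color vertex 4 with color 0 (neighbor of 3)
  Color vertex 6 with color 1 (neighbor of 2)

Step 2: 2-coloring succeeded. No conflicts found.
  Set A (color 0): {1, 2, 4}
  Set B (color 1): {3, 5, 6}

The graph is bipartite with partition {1, 2, 4}, {3, 5, 6}.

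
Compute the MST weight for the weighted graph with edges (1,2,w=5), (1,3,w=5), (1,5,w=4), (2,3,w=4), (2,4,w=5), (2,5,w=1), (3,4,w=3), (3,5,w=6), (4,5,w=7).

Apply Kruskal's algorithm (sort edges by weight, add if no cycle):

Sorted edges by weight:
  (2,5) w=1
  (3,4) w=3
  (1,5) w=4
  (2,3) w=4
  (1,3) w=5
  (1,2) w=5
  (2,4) w=5
  (3,5) w=6
  (4,5) w=7

Add edge (2,5) w=1 -- no cycle. Running total: 1
Add edge (3,4) w=3 -- no cycle. Running total: 4
Add edge (1,5) w=4 -- no cycle. Running total: 8
Add edge (2,3) w=4 -- no cycle. Running total: 12

MST edges: (2,5,w=1), (3,4,w=3), (1,5,w=4), (2,3,w=4)
Total MST weight: 1 + 3 + 4 + 4 = 12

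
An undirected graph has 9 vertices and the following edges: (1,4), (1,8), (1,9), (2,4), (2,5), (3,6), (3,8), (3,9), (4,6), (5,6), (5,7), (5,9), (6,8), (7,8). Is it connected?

Step 1: Build adjacency list from edges:
  1: 4, 8, 9
  2: 4, 5
  3: 6, 8, 9
  4: 1, 2, 6
  5: 2, 6, 7, 9
  6: 3, 4, 5, 8
  7: 5, 8
  8: 1, 3, 6, 7
  9: 1, 3, 5

Step 2: Run BFS/DFS from vertex 1:
  Visited: {1, 4, 8, 9, 2, 6, 3, 7, 5}
  Reached 9 of 9 vertices

Step 3: All 9 vertices reached from vertex 1, so the graph is connected.
Answer: Yes, the graph is connected.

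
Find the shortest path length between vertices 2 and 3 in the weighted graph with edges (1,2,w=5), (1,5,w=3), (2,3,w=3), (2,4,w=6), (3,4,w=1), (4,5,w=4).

Step 1: Build adjacency list with weights:
  1: 2(w=5), 5(w=3)
  2: 1(w=5), 3(w=3), 4(w=6)
  3: 2(w=3), 4(w=1)
  4: 2(w=6), 3(w=1), 5(w=4)
  5: 1(w=3), 4(w=4)

Step 2: Apply Dijkstra's algorithm from vertex 2:
  Visit vertex 2 (distance=0)
    Update dist[1] = 5
    Update dist[3] = 3
    Update dist[4] = 6
  Visit vertex 3 (distance=3)
    Update dist[4] = 4

Step 3: Shortest path: 2 -> 3
Total weight: 3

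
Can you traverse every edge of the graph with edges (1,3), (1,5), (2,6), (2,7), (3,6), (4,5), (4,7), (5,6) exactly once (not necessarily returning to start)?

Step 1: Find the degree of each vertex:
  deg(1) = 2
  deg(2) = 2
  deg(3) = 2
  deg(4) = 2
  deg(5) = 3
  deg(6) = 3
  deg(7) = 2

Step 2: Count vertices with odd degree:
  Odd-degree vertices: 5, 6 (2 total)

Step 3: Apply Euler's theorem:
  - Eulerian circuit exists iff graph is connected and all vertices have even degree
  - Eulerian path exists iff graph is connected and has 0 or 2 odd-degree vertices

Graph is connected with exactly 2 odd-degree vertices (5, 6).
Eulerian path exists (starting and ending at the odd-degree vertices), but no Eulerian circuit.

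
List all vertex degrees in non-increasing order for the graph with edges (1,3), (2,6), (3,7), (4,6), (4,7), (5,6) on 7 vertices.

Step 1: Count edges incident to each vertex:
  deg(1) = 1 (neighbors: 3)
  deg(2) = 1 (neighbors: 6)
  deg(3) = 2 (neighbors: 1, 7)
  deg(4) = 2 (neighbors: 6, 7)
  deg(5) = 1 (neighbors: 6)
  deg(6) = 3 (neighbors: 2, 4, 5)
  deg(7) = 2 (neighbors: 3, 4)

Step 2: Sort degrees in non-increasing order:
  Degrees: [1, 1, 2, 2, 1, 3, 2] -> sorted: [3, 2, 2, 2, 1, 1, 1]

Degree sequence: [3, 2, 2, 2, 1, 1, 1]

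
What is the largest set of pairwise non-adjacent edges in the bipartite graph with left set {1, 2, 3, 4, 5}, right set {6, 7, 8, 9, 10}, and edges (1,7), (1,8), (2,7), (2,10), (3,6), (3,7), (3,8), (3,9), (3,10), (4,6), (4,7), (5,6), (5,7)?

Step 1: List the neighbors of each left vertex:
  1: 7, 8
  2: 7, 10
  3: 6, 7, 8, 9, 10
  4: 6, 7
  5: 6, 7

Step 2: Greedily match left vertices, then look for augmenting paths:
  Match 1 -- 8
  Match 2 -- 10
  Match 3 -- 9
  Match 4 -- 6
  Match 5 -- 7
  No augmenting path remains.

Step 3: Verify this is maximum:
  Matching size 5 = min(|L|, |R|) = min(5, 5), which is an upper bound, so this matching is maximum.

Maximum matching: {(1,8), (2,10), (3,9), (4,6), (5,7)}
Size: 5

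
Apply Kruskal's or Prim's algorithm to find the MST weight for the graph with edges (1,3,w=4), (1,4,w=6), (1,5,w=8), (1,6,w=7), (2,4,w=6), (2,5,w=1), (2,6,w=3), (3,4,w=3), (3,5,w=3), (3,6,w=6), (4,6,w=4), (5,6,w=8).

Apply Kruskal's algorithm (sort edges by weight, add if no cycle):

Sorted edges by weight:
  (2,5) w=1
  (2,6) w=3
  (3,4) w=3
  (3,5) w=3
  (1,3) w=4
  (4,6) w=4
  (1,4) w=6
  (2,4) w=6
  (3,6) w=6
  (1,6) w=7
  (1,5) w=8
  (5,6) w=8

Add edge (2,5) w=1 -- no cycle. Running total: 1
Add edge (2,6) w=3 -- no cycle. Running total: 4
Add edge (3,4) w=3 -- no cycle. Running total: 7
Add edge (3,5) w=3 -- no cycle. Running total: 10
Add edge (1,3) w=4 -- no cycle. Running total: 14

MST edges: (2,5,w=1), (2,6,w=3), (3,4,w=3), (3,5,w=3), (1,3,w=4)
Total MST weight: 1 + 3 + 3 + 3 + 4 = 14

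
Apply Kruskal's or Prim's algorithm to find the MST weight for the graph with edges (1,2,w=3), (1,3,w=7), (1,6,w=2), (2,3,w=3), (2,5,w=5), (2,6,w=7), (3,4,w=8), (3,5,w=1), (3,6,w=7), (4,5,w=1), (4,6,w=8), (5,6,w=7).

Apply Kruskal's algorithm (sort edges by weight, add if no cycle):

Sorted edges by weight:
  (3,5) w=1
  (4,5) w=1
  (1,6) w=2
  (1,2) w=3
  (2,3) w=3
  (2,5) w=5
  (1,3) w=7
  (2,6) w=7
  (3,6) w=7
  (5,6) w=7
  (3,4) w=8
  (4,6) w=8

Add edge (3,5) w=1 -- no cycle. Running total: 1
Add edge (4,5) w=1 -- no cycle. Running total: 2
Add edge (1,6) w=2 -- no cycle. Running total: 4
Add edge (1,2) w=3 -- no cycle. Running total: 7
Add edge (2,3) w=3 -- no cycle. Running total: 10

MST edges: (3,5,w=1), (4,5,w=1), (1,6,w=2), (1,2,w=3), (2,3,w=3)
Total MST weight: 1 + 1 + 2 + 3 + 3 = 10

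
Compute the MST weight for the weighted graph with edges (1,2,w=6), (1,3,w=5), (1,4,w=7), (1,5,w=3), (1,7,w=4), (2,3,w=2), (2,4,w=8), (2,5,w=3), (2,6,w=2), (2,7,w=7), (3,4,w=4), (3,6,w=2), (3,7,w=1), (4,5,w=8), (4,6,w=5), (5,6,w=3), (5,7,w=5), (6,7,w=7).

Apply Kruskal's algorithm (sort edges by weight, add if no cycle):

Sorted edges by weight:
  (3,7) w=1
  (2,3) w=2
  (2,6) w=2
  (3,6) w=2
  (1,5) w=3
  (2,5) w=3
  (5,6) w=3
  (1,7) w=4
  (3,4) w=4
  (1,3) w=5
  (4,6) w=5
  (5,7) w=5
  (1,2) w=6
  (1,4) w=7
  (2,7) w=7
  (6,7) w=7
  (2,4) w=8
  (4,5) w=8

Add edge (3,7) w=1 -- no cycle. Running total: 1
Add edge (2,3) w=2 -- no cycle. Running total: 3
Add edge (2,6) w=2 -- no cycle. Running total: 5
Skip edge (3,6) w=2 -- would create cycle
Add edge (1,5) w=3 -- no cycle. Running total: 8
Add edge (2,5) w=3 -- no cycle. Running total: 11
Skip edge (5,6) w=3 -- would create cycle
Skip edge (1,7) w=4 -- would create cycle
Add edge (3,4) w=4 -- no cycle. Running total: 15

MST edges: (3,7,w=1), (2,3,w=2), (2,6,w=2), (1,5,w=3), (2,5,w=3), (3,4,w=4)
Total MST weight: 1 + 2 + 2 + 3 + 3 + 4 = 15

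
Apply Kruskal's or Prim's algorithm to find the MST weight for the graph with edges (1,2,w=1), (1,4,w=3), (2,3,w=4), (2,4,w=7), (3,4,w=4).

Apply Kruskal's algorithm (sort edges by weight, add if no cycle):

Sorted edges by weight:
  (1,2) w=1
  (1,4) w=3
  (2,3) w=4
  (3,4) w=4
  (2,4) w=7

Add edge (1,2) w=1 -- no cycle. Running total: 1
Add edge (1,4) w=3 -- no cycle. Running total: 4
Add edge (2,3) w=4 -- no cycle. Running total: 8

MST edges: (1,2,w=1), (1,4,w=3), (2,3,w=4)
Total MST weight: 1 + 3 + 4 = 8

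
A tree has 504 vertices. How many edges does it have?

A tree on n vertices always has exactly n - 1 edges.
For n = 504: edges = 504 - 1 = 503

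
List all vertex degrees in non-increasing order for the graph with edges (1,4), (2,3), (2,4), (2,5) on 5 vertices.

Step 1: Count edges incident to each vertex:
  deg(1) = 1 (neighbors: 4)
  deg(2) = 3 (neighbors: 3, 4, 5)
  deg(3) = 1 (neighbors: 2)
  deg(4) = 2 (neighbors: 1, 2)
  deg(5) = 1 (neighbors: 2)

Step 2: Sort degrees in non-increasing order:
  Degrees: [1, 3, 1, 2, 1] -> sorted: [3, 2, 1, 1, 1]

Degree sequence: [3, 2, 1, 1, 1]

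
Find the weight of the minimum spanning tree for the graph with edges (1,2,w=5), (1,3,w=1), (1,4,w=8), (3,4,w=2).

Apply Kruskal's algorithm (sort edges by weight, add if no cycle):

Sorted edges by weight:
  (1,3) w=1
  (3,4) w=2
  (1,2) w=5
  (1,4) w=8

Add edge (1,3) w=1 -- no cycle. Running total: 1
Add edge (3,4) w=2 -- no cycle. Running total: 3
Add edge (1,2) w=5 -- no cycle. Running total: 8

MST edges: (1,3,w=1), (3,4,w=2), (1,2,w=5)
Total MST weight: 1 + 2 + 5 = 8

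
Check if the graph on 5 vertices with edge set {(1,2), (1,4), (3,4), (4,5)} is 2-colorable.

Step 1: Attempt 2-coloring using BFS:
  Start at vertex 1, assign color 0
  Color vertex 2 with color 1 (neighbor of 1)
  Color vertex 4 with color 1 (neighbor of 1)
  Color vertex 3 with color 0 (neighbor of 4)
  Color vertex 5 with color 0 (neighbor of 4)

Step 2: 2-coloring succeeded. No conflicts found.
  Set A (color 0): {1, 3, 5}
  Set B (color 1): {2, 4}

The graph is bipartite with partition {1, 3, 5}, {2, 4}.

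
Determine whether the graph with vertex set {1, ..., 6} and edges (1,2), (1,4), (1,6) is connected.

Step 1: Build adjacency list from edges:
  1: 2, 4, 6
  2: 1
  3: (none)
  4: 1
  5: (none)
  6: 1

Step 2: Run BFS/DFS from vertex 1:
  Visited: {1, 2, 4, 6}
  Reached 4 of 6 vertices

Step 3: Only 4 of 6 vertices reached. Graph is disconnected.
Connected components: {1, 2, 4, 6}, {3}, {5}
Answer: No, the graph is not connected (3 components).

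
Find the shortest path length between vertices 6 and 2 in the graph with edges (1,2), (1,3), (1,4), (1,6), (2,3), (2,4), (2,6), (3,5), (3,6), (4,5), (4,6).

Step 1: Build adjacency list:
  1: 2, 3, 4, 6
  2: 1, 3, 4, 6
  3: 1, 2, 5, 6
  4: 1, 2, 5, 6
  5: 3, 4
  6: 1, 2, 3, 4

Step 2: BFS from vertex 6 to find shortest path to 2:
  vertex 1 reached at distance 1
  vertex 2 reached at distance 1

Step 3: Shortest path: 6 -> 2
Path length: 1 edge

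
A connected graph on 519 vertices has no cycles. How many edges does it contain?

A tree on n vertices always has exactly n - 1 edges.
For n = 519: edges = 519 - 1 = 518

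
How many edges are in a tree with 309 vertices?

A tree on n vertices always has exactly n - 1 edges.
For n = 309: edges = 309 - 1 = 308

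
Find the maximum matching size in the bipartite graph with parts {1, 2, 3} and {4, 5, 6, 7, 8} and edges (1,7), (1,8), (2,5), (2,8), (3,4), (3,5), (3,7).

Step 1: List the neighbors of each left vertex:
  1: 7, 8
  2: 5, 8
  3: 4, 5, 7

Step 2: Greedily match left vertices, then look for augmenting paths:
  Match 1 -- 7
  Match 2 -- 5
  Match 3 -- 4
  No augmenting path remains.

Step 3: Verify this is maximum:
  Matching size 3 = min(|L|, |R|) = min(3, 5), which is an upper bound, so this matching is maximum.

Maximum matching: {(1,7), (2,5), (3,4)}
Size: 3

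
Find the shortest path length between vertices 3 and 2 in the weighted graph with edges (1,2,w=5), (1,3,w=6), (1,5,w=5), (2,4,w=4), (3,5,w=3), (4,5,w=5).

Step 1: Build adjacency list with weights:
  1: 2(w=5), 3(w=6), 5(w=5)
  2: 1(w=5), 4(w=4)
  3: 1(w=6), 5(w=3)
  4: 2(w=4), 5(w=5)
  5: 1(w=5), 3(w=3), 4(w=5)

Step 2: Apply Dijkstra's algorithm from vertex 3:
  Visit vertex 3 (distance=0)
    Update dist[1] = 6
    Update dist[5] = 3
  Visit vertex 5 (distance=3)
    Update dist[4] = 8
  Visit vertex 1 (distance=6)
    Update dist[2] = 11
  Visit vertex 4 (distance=8)
  Visit vertex 2 (distance=11)

Step 3: Shortest path: 3 -> 1 -> 2
Total weight: 6 + 5 = 11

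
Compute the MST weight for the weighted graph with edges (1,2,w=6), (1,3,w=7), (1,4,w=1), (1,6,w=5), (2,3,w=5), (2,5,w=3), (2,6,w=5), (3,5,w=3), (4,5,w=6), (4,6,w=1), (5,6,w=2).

Apply Kruskal's algorithm (sort edges by weight, add if no cycle):

Sorted edges by weight:
  (1,4) w=1
  (4,6) w=1
  (5,6) w=2
  (2,5) w=3
  (3,5) w=3
  (1,6) w=5
  (2,6) w=5
  (2,3) w=5
  (1,2) w=6
  (4,5) w=6
  (1,3) w=7

Add edge (1,4) w=1 -- no cycle. Running total: 1
Add edge (4,6) w=1 -- no cycle. Running total: 2
Add edge (5,6) w=2 -- no cycle. Running total: 4
Add edge (2,5) w=3 -- no cycle. Running total: 7
Add edge (3,5) w=3 -- no cycle. Running total: 10

MST edges: (1,4,w=1), (4,6,w=1), (5,6,w=2), (2,5,w=3), (3,5,w=3)
Total MST weight: 1 + 1 + 2 + 3 + 3 = 10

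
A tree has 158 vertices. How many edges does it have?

A tree on n vertices always has exactly n - 1 edges.
For n = 158: edges = 158 - 1 = 157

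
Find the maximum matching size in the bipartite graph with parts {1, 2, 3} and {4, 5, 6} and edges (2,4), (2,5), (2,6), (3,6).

Step 1: List the neighbors of each left vertex:
  1: (none)
  2: 4, 5, 6
  3: 6

Step 2: Greedily match left vertices, then look for augmenting paths:
  Match 2 -- 4
  Match 3 -- 6
  No augmenting path remains.

Step 3: Verify this is maximum:
  Matching has size 2. The vertex set {2, 3} covers every edge and has size 2; any matching has at most one edge per cover vertex, so 2 is maximum (König's theorem).

Maximum matching: {(2,4), (3,6)}
Size: 2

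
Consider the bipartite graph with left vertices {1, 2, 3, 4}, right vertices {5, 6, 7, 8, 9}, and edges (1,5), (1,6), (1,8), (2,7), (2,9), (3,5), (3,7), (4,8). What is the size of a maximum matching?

Step 1: List the neighbors of each left vertex:
  1: 5, 6, 8
  2: 7, 9
  3: 5, 7
  4: 8

Step 2: Greedily match left vertices, then look for augmenting paths:
  Match 1 -- 6
  Match 2 -- 7
  Match 3 -- 5
  Match 4 -- 8
  No augmenting path remains.

Step 3: Verify this is maximum:
  Matching size 4 = min(|L|, |R|) = min(4, 5), which is an upper bound, so this matching is maximum.

Maximum matching: {(1,6), (2,7), (3,5), (4,8)}
Size: 4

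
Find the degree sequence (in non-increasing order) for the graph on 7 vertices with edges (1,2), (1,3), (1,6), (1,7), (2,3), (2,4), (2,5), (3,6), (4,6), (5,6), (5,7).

Step 1: Count edges incident to each vertex:
  deg(1) = 4 (neighbors: 2, 3, 6, 7)
  deg(2) = 4 (neighbors: 1, 3, 4, 5)
  deg(3) = 3 (neighbors: 1, 2, 6)
  deg(4) = 2 (neighbors: 2, 6)
  deg(5) = 3 (neighbors: 2, 6, 7)
  deg(6) = 4 (neighbors: 1, 3, 4, 5)
  deg(7) = 2 (neighbors: 1, 5)

Step 2: Sort degrees in non-increasing order:
  Degrees: [4, 4, 3, 2, 3, 4, 2] -> sorted: [4, 4, 4, 3, 3, 2, 2]

Degree sequence: [4, 4, 4, 3, 3, 2, 2]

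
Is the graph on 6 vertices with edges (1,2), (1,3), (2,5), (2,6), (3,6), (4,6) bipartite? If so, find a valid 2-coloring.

Step 1: Attempt 2-coloring using BFS:
  Start at vertex 1, assign color 0
  Color vertex 2 with color 1 (neighbor of 1)
  Color vertex 3 with color 1 (neighbor of 1)
  Color vertex 5 with color 0 (neighbor of 2)
  Color vertex 6 with color 0 (neighbor of 2)
  Color vertex 4 with color 1 (neighbor of 6)

Step 2: 2-coloring succeeded. No conflicts found.
  Set A (color 0): {1, 5, 6}
  Set B (color 1): {2, 3, 4}

The graph is bipartite with partition {1, 5, 6}, {2, 3, 4}.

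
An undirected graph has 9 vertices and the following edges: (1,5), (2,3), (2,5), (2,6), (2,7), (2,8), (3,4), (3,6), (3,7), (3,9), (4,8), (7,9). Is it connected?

Step 1: Build adjacency list from edges:
  1: 5
  2: 3, 5, 6, 7, 8
  3: 2, 4, 6, 7, 9
  4: 3, 8
  5: 1, 2
  6: 2, 3
  7: 2, 3, 9
  8: 2, 4
  9: 3, 7

Step 2: Run BFS/DFS from vertex 1:
  Visited: {1, 5, 2, 3, 6, 7, 8, 4, 9}
  Reached 9 of 9 vertices

Step 3: All 9 vertices reached from vertex 1, so the graph is connected.
Answer: Yes, the graph is connected.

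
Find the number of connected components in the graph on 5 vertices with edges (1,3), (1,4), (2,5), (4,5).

Step 1: Build adjacency list from edges:
  1: 3, 4
  2: 5
  3: 1
  4: 1, 5
  5: 2, 4

Step 2: Run BFS/DFS from vertex 1:
  Visited: {1, 3, 4, 5, 2}
  Reached 5 of 5 vertices

Step 3: All 5 vertices reached from vertex 1, so the graph is connected.
Number of connected components: 1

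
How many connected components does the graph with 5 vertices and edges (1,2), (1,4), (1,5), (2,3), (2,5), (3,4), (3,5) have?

Step 1: Build adjacency list from edges:
  1: 2, 4, 5
  2: 1, 3, 5
  3: 2, 4, 5
  4: 1, 3
  5: 1, 2, 3

Step 2: Run BFS/DFS from vertex 1:
  Visited: {1, 2, 4, 5, 3}
  Reached 5 of 5 vertices

Step 3: All 5 vertices reached from vertex 1, so the graph is connected.
Number of connected components: 1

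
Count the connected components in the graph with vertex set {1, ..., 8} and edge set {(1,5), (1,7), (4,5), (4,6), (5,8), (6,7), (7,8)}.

Step 1: Build adjacency list from edges:
  1: 5, 7
  2: (none)
  3: (none)
  4: 5, 6
  5: 1, 4, 8
  6: 4, 7
  7: 1, 6, 8
  8: 5, 7

Step 2: Run BFS/DFS from vertex 1:
  Visited: {1, 5, 7, 4, 8, 6}
  Reached 6 of 8 vertices

Step 3: Only 6 of 8 vertices reached. Graph is disconnected.
Connected components: {1, 4, 5, 6, 7, 8}, {2}, {3}
Number of connected components: 3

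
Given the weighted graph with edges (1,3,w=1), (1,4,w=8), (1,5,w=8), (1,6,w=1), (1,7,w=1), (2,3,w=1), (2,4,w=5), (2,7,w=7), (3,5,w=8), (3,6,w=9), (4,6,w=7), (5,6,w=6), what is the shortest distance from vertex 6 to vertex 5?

Step 1: Build adjacency list with weights:
  1: 3(w=1), 4(w=8), 5(w=8), 6(w=1), 7(w=1)
  2: 3(w=1), 4(w=5), 7(w=7)
  3: 1(w=1), 2(w=1), 5(w=8), 6(w=9)
  4: 1(w=8), 2(w=5), 6(w=7)
  5: 1(w=8), 3(w=8), 6(w=6)
  6: 1(w=1), 3(w=9), 4(w=7), 5(w=6)
  7: 1(w=1), 2(w=7)

Step 2: Apply Dijkstra's algorithm from vertex 6:
  Visit vertex 6 (distance=0)
    Update dist[1] = 1
    Update dist[3] = 9
    Update dist[4] = 7
    Update dist[5] = 6
  Visit vertex 1 (distance=1)
    Update dist[3] = 2
    Update dist[7] = 2
  Visit vertex 3 (distance=2)
    Update dist[2] = 3
  Visit vertex 7 (distance=2)
  Visit vertex 2 (distance=3)
  Visit vertex 5 (distance=6)

Step 3: Shortest path: 6 -> 5
Total weight: 6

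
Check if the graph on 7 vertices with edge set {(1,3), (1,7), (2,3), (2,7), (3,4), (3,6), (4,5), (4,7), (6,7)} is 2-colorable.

Step 1: Attempt 2-coloring using BFS:
  Start at vertex 1, assign color 0
  Color vertex 3 with color 1 (neighbor of 1)
  Color vertex 7 with color 1 (neighbor of 1)
  Color vertex 2 with color 0 (neighbor of 3)
  Color vertex 4 with color 0 (neighbor of 3)
  Color vertex 6 with color 0 (neighbor of 3)
  Color vertex 5 with color 1 (neighbor of 4)

Step 2: 2-coloring succeeded. No conflicts found.
  Set A (color 0): {1, 2, 4, 6}
  Set B (color 1): {3, 5, 7}

The graph is bipartite with partition {1, 2, 4, 6}, {3, 5, 7}.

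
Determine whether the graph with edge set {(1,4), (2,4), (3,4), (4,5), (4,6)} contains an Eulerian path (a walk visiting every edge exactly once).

Step 1: Find the degree of each vertex:
  deg(1) = 1
  deg(2) = 1
  deg(3) = 1
  deg(4) = 5
  deg(5) = 1
  deg(6) = 1

Step 2: Count vertices with odd degree:
  Odd-degree vertices: 1, 2, 3, 4, 5, 6 (6 total)

Step 3: Apply Euler's theorem:
  - Eulerian circuit exists iff graph is connected and all vertices have even degree
  - Eulerian path exists iff graph is connected and has 0 or 2 odd-degree vertices

Graph has 6 odd-degree vertices (need 0 or 2).
Neither Eulerian path nor Eulerian circuit exists.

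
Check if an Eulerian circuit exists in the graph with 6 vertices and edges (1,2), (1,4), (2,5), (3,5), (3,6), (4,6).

Step 1: Find the degree of each vertex:
  deg(1) = 2
  deg(2) = 2
  deg(3) = 2
  deg(4) = 2
  deg(5) = 2
  deg(6) = 2

Step 2: Count vertices with odd degree:
  All vertices have even degree (0 odd-degree vertices)

Step 3: Apply Euler's theorem:
  - Eulerian circuit exists iff graph is connected and all vertices have even degree
  - Eulerian path exists iff graph is connected and has 0 or 2 odd-degree vertices

Graph is connected with 0 odd-degree vertices.
Both Eulerian circuit and Eulerian path exist.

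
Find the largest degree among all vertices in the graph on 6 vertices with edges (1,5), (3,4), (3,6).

Step 1: Count edges incident to each vertex:
  deg(1) = 1 (neighbors: 5)
  deg(2) = 0 (neighbors: none)
  deg(3) = 2 (neighbors: 4, 6)
  deg(4) = 1 (neighbors: 3)
  deg(5) = 1 (neighbors: 1)
  deg(6) = 1 (neighbors: 3)

Step 2: Find maximum:
  max(1, 0, 2, 1, 1, 1) = 2 (vertex 3)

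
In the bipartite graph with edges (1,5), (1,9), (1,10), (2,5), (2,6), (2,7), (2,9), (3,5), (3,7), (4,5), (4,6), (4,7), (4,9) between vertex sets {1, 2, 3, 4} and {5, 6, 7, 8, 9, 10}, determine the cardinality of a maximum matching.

Step 1: List the neighbors of each left vertex:
  1: 5, 9, 10
  2: 5, 6, 7, 9
  3: 5, 7
  4: 5, 6, 7, 9

Step 2: Greedily match left vertices, then look for augmenting paths:
  Match 1 -- 5
  Match 2 -- 6
  Match 3 -- 7
  Match 4 -- 9
  No augmenting path remains.

Step 3: Verify this is maximum:
  Matching size 4 = min(|L|, |R|) = min(4, 6), which is an upper bound, so this matching is maximum.

Maximum matching: {(1,5), (2,6), (3,7), (4,9)}
Size: 4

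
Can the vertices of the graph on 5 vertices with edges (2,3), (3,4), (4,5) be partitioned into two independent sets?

Step 1: Attempt 2-coloring using BFS:
  Start at vertex 1, assign color 0
  Start new component at vertex 2, assign color 0
  Color vertex 3 with color 1 (neighbor of 2)
  Color vertex 4 with color 0 (neighbor of 3)
  Color vertex 5 with color 1 (neighbor of 4)

Step 2: 2-coloring succeeded. No conflicts found.
  Set A (color 0): {1, 2, 4}
  Set B (color 1): {3, 5}

The graph is bipartite with partition {1, 2, 4}, {3, 5}.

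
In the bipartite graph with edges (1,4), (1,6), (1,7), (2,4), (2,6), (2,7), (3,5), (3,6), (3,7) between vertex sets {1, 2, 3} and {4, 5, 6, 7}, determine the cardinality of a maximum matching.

Step 1: List the neighbors of each left vertex:
  1: 4, 6, 7
  2: 4, 6, 7
  3: 5, 6, 7

Step 2: Greedily match left vertices, then look for augmenting paths:
  Match 1 -- 4
  Match 2 -- 6
  Match 3 -- 5
  No augmenting path remains.

Step 3: Verify this is maximum:
  Matching size 3 = min(|L|, |R|) = min(3, 4), which is an upper bound, so this matching is maximum.

Maximum matching: {(1,4), (2,6), (3,5)}
Size: 3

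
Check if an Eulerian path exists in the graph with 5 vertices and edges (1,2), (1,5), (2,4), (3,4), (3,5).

Step 1: Find the degree of each vertex:
  deg(1) = 2
  deg(2) = 2
  deg(3) = 2
  deg(4) = 2
  deg(5) = 2

Step 2: Count vertices with odd degree:
  All vertices have even degree (0 odd-degree vertices)

Step 3: Apply Euler's theorem:
  - Eulerian circuit exists iff graph is connected and all vertices have even degree
  - Eulerian path exists iff graph is connected and has 0 or 2 odd-degree vertices

Graph is connected with 0 odd-degree vertices.
Both Eulerian circuit and Eulerian path exist.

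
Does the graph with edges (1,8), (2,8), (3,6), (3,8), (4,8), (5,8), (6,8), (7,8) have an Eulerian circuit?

Step 1: Find the degree of each vertex:
  deg(1) = 1
  deg(2) = 1
  deg(3) = 2
  deg(4) = 1
  deg(5) = 1
  deg(6) = 2
  deg(7) = 1
  deg(8) = 7

Step 2: Count vertices with odd degree:
  Odd-degree vertices: 1, 2, 4, 5, 7, 8 (6 total)

Step 3: Apply Euler's theorem:
  - Eulerian circuit exists iff graph is connected and all vertices have even degree
  - Eulerian path exists iff graph is connected and has 0 or 2 odd-degree vertices

Graph has 6 odd-degree vertices (need 0 or 2).
Neither Eulerian path nor Eulerian circuit exists.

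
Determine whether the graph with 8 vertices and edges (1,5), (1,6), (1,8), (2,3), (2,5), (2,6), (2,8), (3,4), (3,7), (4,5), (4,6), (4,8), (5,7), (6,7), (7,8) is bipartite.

Step 1: Attempt 2-coloring using BFS:
  Start at vertex 1, assign color 0
  Color vertex 5 with color 1 (neighbor of 1)
  Color vertex 6 with color 1 (neighbor of 1)
  Color vertex 8 with color 1 (neighbor of 1)
  Color vertex 2 with color 0 (neighbor of 5)
  Color vertex 4 with color 0 (neighbor of 5)
  Color vertex 7 with color 0 (neighbor of 5)
  Color vertex 3 with color 1 (neighbor of 2)

Step 2: 2-coloring succeeded. No conflicts found.
  Set A (color 0): {1, 2, 4, 7}
  Set B (color 1): {3, 5, 6, 8}

The graph is bipartite with partition {1, 2, 4, 7}, {3, 5, 6, 8}.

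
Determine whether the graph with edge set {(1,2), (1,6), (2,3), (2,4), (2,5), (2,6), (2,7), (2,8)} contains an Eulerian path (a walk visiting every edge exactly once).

Step 1: Find the degree of each vertex:
  deg(1) = 2
  deg(2) = 7
  deg(3) = 1
  deg(4) = 1
  deg(5) = 1
  deg(6) = 2
  deg(7) = 1
  deg(8) = 1

Step 2: Count vertices with odd degree:
  Odd-degree vertices: 2, 3, 4, 5, 7, 8 (6 total)

Step 3: Apply Euler's theorem:
  - Eulerian circuit exists iff graph is connected and all vertices have even degree
  - Eulerian path exists iff graph is connected and has 0 or 2 odd-degree vertices

Graph has 6 odd-degree vertices (need 0 or 2).
Neither Eulerian path nor Eulerian circuit exists.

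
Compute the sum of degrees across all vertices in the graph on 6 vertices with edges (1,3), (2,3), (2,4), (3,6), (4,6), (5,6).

Step 1: Count edges incident to each vertex:
  deg(1) = 1 (neighbors: 3)
  deg(2) = 2 (neighbors: 3, 4)
  deg(3) = 3 (neighbors: 1, 2, 6)
  deg(4) = 2 (neighbors: 2, 6)
  deg(5) = 1 (neighbors: 6)
  deg(6) = 3 (neighbors: 3, 4, 5)

Step 2: Sum all degrees:
  1 + 2 + 3 + 2 + 1 + 3 = 12

Verification: sum of degrees = 2 * |E| = 2 * 6 = 12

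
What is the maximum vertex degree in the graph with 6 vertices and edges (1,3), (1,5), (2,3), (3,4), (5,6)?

Step 1: Count edges incident to each vertex:
  deg(1) = 2 (neighbors: 3, 5)
  deg(2) = 1 (neighbors: 3)
  deg(3) = 3 (neighbors: 1, 2, 4)
  deg(4) = 1 (neighbors: 3)
  deg(5) = 2 (neighbors: 1, 6)
  deg(6) = 1 (neighbors: 5)

Step 2: Find maximum:
  max(2, 1, 3, 1, 2, 1) = 3 (vertex 3)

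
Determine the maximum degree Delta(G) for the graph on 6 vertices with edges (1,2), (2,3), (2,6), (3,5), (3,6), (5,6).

Step 1: Count edges incident to each vertex:
  deg(1) = 1 (neighbors: 2)
  deg(2) = 3 (neighbors: 1, 3, 6)
  deg(3) = 3 (neighbors: 2, 5, 6)
  deg(4) = 0 (neighbors: none)
  deg(5) = 2 (neighbors: 3, 6)
  deg(6) = 3 (neighbors: 2, 3, 5)

Step 2: Find maximum:
  max(1, 3, 3, 0, 2, 3) = 3 (vertex 2)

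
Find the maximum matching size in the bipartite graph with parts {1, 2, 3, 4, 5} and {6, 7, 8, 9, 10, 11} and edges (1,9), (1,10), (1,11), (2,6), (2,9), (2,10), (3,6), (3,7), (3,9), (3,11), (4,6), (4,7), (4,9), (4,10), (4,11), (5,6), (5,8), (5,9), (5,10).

Step 1: List the neighbors of each left vertex:
  1: 9, 10, 11
  2: 6, 9, 10
  3: 6, 7, 9, 11
  4: 6, 7, 9, 10, 11
  5: 6, 8, 9, 10

Step 2: Greedily match left vertices, then look for augmenting paths:
  Match 1 -- 9
  Match 2 -- 6
  Match 3 -- 7
  Match 4 -- 10
  Match 5 -- 8
  No augmenting path remains.

Step 3: Verify this is maximum:
  Matching size 5 = min(|L|, |R|) = min(5, 6), which is an upper bound, so this matching is maximum.

Maximum matching: {(1,9), (2,6), (3,7), (4,10), (5,8)}
Size: 5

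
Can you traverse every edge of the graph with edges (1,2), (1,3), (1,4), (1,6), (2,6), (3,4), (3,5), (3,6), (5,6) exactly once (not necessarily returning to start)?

Step 1: Find the degree of each vertex:
  deg(1) = 4
  deg(2) = 2
  deg(3) = 4
  deg(4) = 2
  deg(5) = 2
  deg(6) = 4

Step 2: Count vertices with odd degree:
  All vertices have even degree (0 odd-degree vertices)

Step 3: Apply Euler's theorem:
  - Eulerian circuit exists iff graph is connected and all vertices have even degree
  - Eulerian path exists iff graph is connected and has 0 or 2 odd-degree vertices

Graph is connected with 0 odd-degree vertices.
Both Eulerian circuit and Eulerian path exist.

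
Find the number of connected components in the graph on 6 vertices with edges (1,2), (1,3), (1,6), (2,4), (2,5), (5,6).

Step 1: Build adjacency list from edges:
  1: 2, 3, 6
  2: 1, 4, 5
  3: 1
  4: 2
  5: 2, 6
  6: 1, 5

Step 2: Run BFS/DFS from vertex 1:
  Visited: {1, 2, 3, 6, 4, 5}
  Reached 6 of 6 vertices

Step 3: All 6 vertices reached from vertex 1, so the graph is connected.
Number of connected components: 1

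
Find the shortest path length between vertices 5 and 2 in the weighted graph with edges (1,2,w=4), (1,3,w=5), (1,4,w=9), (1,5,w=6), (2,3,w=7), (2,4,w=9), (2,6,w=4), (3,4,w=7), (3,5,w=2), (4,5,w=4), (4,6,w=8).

Step 1: Build adjacency list with weights:
  1: 2(w=4), 3(w=5), 4(w=9), 5(w=6)
  2: 1(w=4), 3(w=7), 4(w=9), 6(w=4)
  3: 1(w=5), 2(w=7), 4(w=7), 5(w=2)
  4: 1(w=9), 2(w=9), 3(w=7), 5(w=4), 6(w=8)
  5: 1(w=6), 3(w=2), 4(w=4)
  6: 2(w=4), 4(w=8)

Step 2: Apply Dijkstra's algorithm from vertex 5:
  Visit vertex 5 (distance=0)
    Update dist[1] = 6
    Update dist[3] = 2
    Update dist[4] = 4
  Visit vertex 3 (distance=2)
    Update dist[2] = 9
  Visit vertex 4 (distance=4)
    Update dist[6] = 12
  Visit vertex 1 (distance=6)
  Visit vertex 2 (distance=9)

Step 3: Shortest path: 5 -> 3 -> 2
Total weight: 2 + 7 = 9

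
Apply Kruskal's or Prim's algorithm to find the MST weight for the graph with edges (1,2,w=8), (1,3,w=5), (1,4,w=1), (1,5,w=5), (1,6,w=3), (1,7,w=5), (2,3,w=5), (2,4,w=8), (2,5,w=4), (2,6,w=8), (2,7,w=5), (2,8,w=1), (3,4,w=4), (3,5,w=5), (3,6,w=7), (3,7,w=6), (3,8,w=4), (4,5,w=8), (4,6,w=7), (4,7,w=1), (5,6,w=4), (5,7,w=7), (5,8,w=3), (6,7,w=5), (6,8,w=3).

Apply Kruskal's algorithm (sort edges by weight, add if no cycle):

Sorted edges by weight:
  (1,4) w=1
  (2,8) w=1
  (4,7) w=1
  (1,6) w=3
  (5,8) w=3
  (6,8) w=3
  (2,5) w=4
  (3,4) w=4
  (3,8) w=4
  (5,6) w=4
  (1,3) w=5
  (1,5) w=5
  (1,7) w=5
  (2,3) w=5
  (2,7) w=5
  (3,5) w=5
  (6,7) w=5
  (3,7) w=6
  (3,6) w=7
  (4,6) w=7
  (5,7) w=7
  (1,2) w=8
  (2,6) w=8
  (2,4) w=8
  (4,5) w=8

Add edge (1,4) w=1 -- no cycle. Running total: 1
Add edge (2,8) w=1 -- no cycle. Running total: 2
Add edge (4,7) w=1 -- no cycle. Running total: 3
Add edge (1,6) w=3 -- no cycle. Running total: 6
Add edge (5,8) w=3 -- no cycle. Running total: 9
Add edge (6,8) w=3 -- no cycle. Running total: 12
Skip edge (2,5) w=4 -- would create cycle
Add edge (3,4) w=4 -- no cycle. Running total: 16

MST edges: (1,4,w=1), (2,8,w=1), (4,7,w=1), (1,6,w=3), (5,8,w=3), (6,8,w=3), (3,4,w=4)
Total MST weight: 1 + 1 + 1 + 3 + 3 + 3 + 4 = 16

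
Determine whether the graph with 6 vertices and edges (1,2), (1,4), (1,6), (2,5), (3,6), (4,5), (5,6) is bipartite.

Step 1: Attempt 2-coloring using BFS:
  Start at vertex 1, assign color 0
  Color vertex 2 with color 1 (neighbor of 1)
  Color vertex 4 with color 1 (neighbor of 1)
  Color vertex 6 with color 1 (neighbor of 1)
  Color vertex 5 with color 0 (neighbor of 2)
  Color vertex 3 with color 0 (neighbor of 6)

Step 2: 2-coloring succeeded. No conflicts found.
  Set A (color 0): {1, 3, 5}
  Set B (color 1): {2, 4, 6}

The graph is bipartite with partition {1, 3, 5}, {2, 4, 6}.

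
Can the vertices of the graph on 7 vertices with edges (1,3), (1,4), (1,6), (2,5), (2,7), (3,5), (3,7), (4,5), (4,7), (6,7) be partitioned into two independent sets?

Step 1: Attempt 2-coloring using BFS:
  Start at vertex 1, assign color 0
  Color vertex 3 with color 1 (neighbor of 1)
  Color vertex 4 with color 1 (neighbor of 1)
  Color vertex 6 with color 1 (neighbor of 1)
  Color vertex 5 with color 0 (neighbor of 3)
  Color vertex 7 with color 0 (neighbor of 3)
  Color vertex 2 with color 1 (neighbor of 5)

Step 2: 2-coloring succeeded. No conflicts found.
  Set A (color 0): {1, 5, 7}
  Set B (color 1): {2, 3, 4, 6}

The graph is bipartite with partition {1, 5, 7}, {2, 3, 4, 6}.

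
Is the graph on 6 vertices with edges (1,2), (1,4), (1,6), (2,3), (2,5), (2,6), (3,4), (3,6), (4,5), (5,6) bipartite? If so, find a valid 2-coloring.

Step 1: Attempt 2-coloring using BFS:
  Start at vertex 1, assign color 0
  Color vertex 2 with color 1 (neighbor of 1)
  Color vertex 4 with color 1 (neighbor of 1)
  Color vertex 6 with color 1 (neighbor of 1)
  Color vertex 3 with color 0 (neighbor of 2)
  Color vertex 5 with color 0 (neighbor of 2)

Step 2: Conflict found! Vertices 2 and 6 are adjacent but have the same color.
This means the graph contains an odd cycle.

The graph is NOT bipartite.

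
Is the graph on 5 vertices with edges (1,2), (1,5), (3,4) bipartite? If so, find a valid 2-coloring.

Step 1: Attempt 2-coloring using BFS:
  Start at vertex 1, assign color 0
  Color vertex 2 with color 1 (neighbor of 1)
  Color vertex 5 with color 1 (neighbor of 1)
  Start new component at vertex 3, assign color 0
  Color vertex 4 with color 1 (neighbor of 3)

Step 2: 2-coloring succeeded. No conflicts found.
  Set A (color 0): {1, 3}
  Set B (color 1): {2, 4, 5}

The graph is bipartite with partition {1, 3}, {2, 4, 5}.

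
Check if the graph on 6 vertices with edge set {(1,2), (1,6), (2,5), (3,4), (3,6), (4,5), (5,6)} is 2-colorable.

Step 1: Attempt 2-coloring using BFS:
  Start at vertex 1, assign color 0
  Color vertex 2 with color 1 (neighbor of 1)
  Color vertex 6 with color 1 (neighbor of 1)
  Color vertex 5 with color 0 (neighbor of 2)
  Color vertex 3 with color 0 (neighbor of 6)
  Color vertex 4 with color 1 (neighbor of 5)

Step 2: 2-coloring succeeded. No conflicts found.
  Set A (color 0): {1, 3, 5}
  Set B (color 1): {2, 4, 6}

The graph is bipartite with partition {1, 3, 5}, {2, 4, 6}.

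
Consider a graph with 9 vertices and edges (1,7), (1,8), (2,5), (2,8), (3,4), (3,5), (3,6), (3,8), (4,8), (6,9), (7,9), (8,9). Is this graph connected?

Step 1: Build adjacency list from edges:
  1: 7, 8
  2: 5, 8
  3: 4, 5, 6, 8
  4: 3, 8
  5: 2, 3
  6: 3, 9
  7: 1, 9
  8: 1, 2, 3, 4, 9
  9: 6, 7, 8

Step 2: Run BFS/DFS from vertex 1:
  Visited: {1, 7, 8, 9, 2, 3, 4, 6, 5}
  Reached 9 of 9 vertices

Step 3: All 9 vertices reached from vertex 1, so the graph is connected.
Answer: Yes, the graph is connected.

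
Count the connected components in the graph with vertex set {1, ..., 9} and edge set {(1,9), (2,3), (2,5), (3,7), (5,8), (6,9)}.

Step 1: Build adjacency list from edges:
  1: 9
  2: 3, 5
  3: 2, 7
  4: (none)
  5: 2, 8
  6: 9
  7: 3
  8: 5
  9: 1, 6

Step 2: Run BFS/DFS from vertex 1:
  Visited: {1, 9, 6}
  Reached 3 of 9 vertices

Step 3: Only 3 of 9 vertices reached. Graph is disconnected.
Connected components: {1, 6, 9}, {2, 3, 5, 7, 8}, {4}
Number of connected components: 3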